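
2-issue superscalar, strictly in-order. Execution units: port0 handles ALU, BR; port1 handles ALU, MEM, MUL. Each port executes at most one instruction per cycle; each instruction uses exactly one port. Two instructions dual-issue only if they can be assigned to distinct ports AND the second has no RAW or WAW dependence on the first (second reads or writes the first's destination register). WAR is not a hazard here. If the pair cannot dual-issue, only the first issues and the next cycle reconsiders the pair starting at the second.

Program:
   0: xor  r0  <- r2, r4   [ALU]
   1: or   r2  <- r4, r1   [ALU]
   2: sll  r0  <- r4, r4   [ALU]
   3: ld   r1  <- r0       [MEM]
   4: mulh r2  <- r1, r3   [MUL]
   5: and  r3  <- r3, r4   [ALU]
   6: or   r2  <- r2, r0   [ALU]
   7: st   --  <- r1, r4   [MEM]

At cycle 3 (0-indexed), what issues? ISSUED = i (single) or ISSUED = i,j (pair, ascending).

ISSUED = 4,5

[0] i0,i1  xor.ALU or.ALU  -- dual
[1] i2  sll.ALU  -- RAW r0
[2] i3  ld.MEM  -- no-port MEM/MUL
[3] i4,i5  mulh.MUL and.ALU  -- dual
[4] i6,i7  or.ALU st.MEM  -- dual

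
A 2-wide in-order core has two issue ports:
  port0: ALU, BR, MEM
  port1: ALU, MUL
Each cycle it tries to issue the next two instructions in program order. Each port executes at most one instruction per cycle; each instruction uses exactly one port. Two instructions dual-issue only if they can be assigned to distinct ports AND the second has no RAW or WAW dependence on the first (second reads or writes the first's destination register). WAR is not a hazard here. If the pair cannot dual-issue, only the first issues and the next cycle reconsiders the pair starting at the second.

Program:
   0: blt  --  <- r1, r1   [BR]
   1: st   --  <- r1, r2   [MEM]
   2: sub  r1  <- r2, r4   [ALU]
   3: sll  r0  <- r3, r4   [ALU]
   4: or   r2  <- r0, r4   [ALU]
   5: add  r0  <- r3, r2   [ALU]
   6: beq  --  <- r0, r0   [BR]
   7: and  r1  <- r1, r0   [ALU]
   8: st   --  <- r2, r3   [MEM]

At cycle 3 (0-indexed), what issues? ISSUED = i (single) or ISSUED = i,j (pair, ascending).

c0: i0 blt  no-port BR/MEM
c1: i1,i2 st;sub  2-wide
c2: i3 sll  RAW r0
c3: i4 or  RAW r2
c4: i5 add  RAW r0
c5: i6,i7 beq;and  2-wide
c6: i8 st  tail

ISSUED = 4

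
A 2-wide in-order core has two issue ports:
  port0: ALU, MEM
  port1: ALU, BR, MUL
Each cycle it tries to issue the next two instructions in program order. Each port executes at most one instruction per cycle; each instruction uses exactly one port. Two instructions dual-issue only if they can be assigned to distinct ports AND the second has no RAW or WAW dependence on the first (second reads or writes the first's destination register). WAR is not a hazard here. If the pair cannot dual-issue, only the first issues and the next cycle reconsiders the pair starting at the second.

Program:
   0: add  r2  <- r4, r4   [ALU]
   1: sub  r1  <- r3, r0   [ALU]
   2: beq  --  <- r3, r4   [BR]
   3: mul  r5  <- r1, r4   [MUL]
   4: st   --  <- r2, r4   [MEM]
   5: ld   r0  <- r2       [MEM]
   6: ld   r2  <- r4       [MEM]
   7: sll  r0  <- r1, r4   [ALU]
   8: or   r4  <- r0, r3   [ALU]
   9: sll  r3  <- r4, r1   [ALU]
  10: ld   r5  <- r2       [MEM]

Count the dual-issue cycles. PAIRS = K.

PAIRS = 4

t=0 i0/i1:add.ALU+sub.ALU ; 2-wide
t=1 i2:beq.BR ; no-port BR/MUL
t=2 i3/i4:mul.MUL+st.MEM ; 2-wide
t=3 i5:ld.MEM ; no-port MEM/MEM
t=4 i6/i7:ld.MEM+sll.ALU ; 2-wide
t=5 i8:or.ALU ; RAW r4
t=6 i9/i10:sll.ALU+ld.MEM ; 2-wide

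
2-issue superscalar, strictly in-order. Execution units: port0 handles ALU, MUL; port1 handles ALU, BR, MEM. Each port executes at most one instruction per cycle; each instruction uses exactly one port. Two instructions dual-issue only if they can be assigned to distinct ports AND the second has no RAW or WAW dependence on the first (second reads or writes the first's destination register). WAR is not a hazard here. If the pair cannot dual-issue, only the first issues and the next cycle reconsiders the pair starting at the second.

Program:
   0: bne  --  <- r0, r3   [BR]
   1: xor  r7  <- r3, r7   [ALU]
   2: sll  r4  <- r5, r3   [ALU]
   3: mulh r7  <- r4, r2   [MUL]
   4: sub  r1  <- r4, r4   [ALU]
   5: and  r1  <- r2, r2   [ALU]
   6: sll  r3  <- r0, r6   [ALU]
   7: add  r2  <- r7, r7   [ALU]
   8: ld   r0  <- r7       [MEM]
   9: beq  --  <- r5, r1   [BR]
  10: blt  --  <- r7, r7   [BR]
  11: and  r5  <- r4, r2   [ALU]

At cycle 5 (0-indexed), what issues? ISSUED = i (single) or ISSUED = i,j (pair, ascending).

ISSUED = 9

  cy0 -> i0/i1 (bne.BR;xor.ALU) dual
  cy1 -> i2 (sll.ALU) RAW r4
  cy2 -> i3/i4 (mulh.MUL;sub.ALU) dual
  cy3 -> i5/i6 (and.ALU;sll.ALU) dual
  cy4 -> i7/i8 (add.ALU;ld.MEM) dual
  cy5 -> i9 (beq.BR) no-port BR/BR
  cy6 -> i10/i11 (blt.BR;and.ALU) dual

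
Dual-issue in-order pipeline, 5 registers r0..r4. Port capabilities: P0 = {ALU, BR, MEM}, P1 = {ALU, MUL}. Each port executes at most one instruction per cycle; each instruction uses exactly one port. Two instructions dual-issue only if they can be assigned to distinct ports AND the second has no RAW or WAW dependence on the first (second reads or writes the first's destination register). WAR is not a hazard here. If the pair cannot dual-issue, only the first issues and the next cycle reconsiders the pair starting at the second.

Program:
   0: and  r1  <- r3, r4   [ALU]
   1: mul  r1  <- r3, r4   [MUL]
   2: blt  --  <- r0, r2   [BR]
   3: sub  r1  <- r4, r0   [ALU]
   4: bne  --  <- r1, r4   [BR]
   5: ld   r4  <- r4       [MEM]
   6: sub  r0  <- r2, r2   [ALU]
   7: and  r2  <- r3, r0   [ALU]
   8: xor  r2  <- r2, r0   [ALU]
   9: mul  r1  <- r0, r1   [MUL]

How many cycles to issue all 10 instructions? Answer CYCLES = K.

#0 head=0: and.ALU i0 WAW r1
#1 head=1: mul.MUL+blt.BR i1,i2 pair
#2 head=3: sub.ALU i3 RAW r1
#3 head=4: bne.BR i4 no-port BR/MEM
#4 head=5: ld.MEM+sub.ALU i5,i6 pair
#5 head=7: and.ALU i7 RAW+WAW r2
#6 head=8: xor.ALU+mul.MUL i8,i9 pair

CYCLES = 7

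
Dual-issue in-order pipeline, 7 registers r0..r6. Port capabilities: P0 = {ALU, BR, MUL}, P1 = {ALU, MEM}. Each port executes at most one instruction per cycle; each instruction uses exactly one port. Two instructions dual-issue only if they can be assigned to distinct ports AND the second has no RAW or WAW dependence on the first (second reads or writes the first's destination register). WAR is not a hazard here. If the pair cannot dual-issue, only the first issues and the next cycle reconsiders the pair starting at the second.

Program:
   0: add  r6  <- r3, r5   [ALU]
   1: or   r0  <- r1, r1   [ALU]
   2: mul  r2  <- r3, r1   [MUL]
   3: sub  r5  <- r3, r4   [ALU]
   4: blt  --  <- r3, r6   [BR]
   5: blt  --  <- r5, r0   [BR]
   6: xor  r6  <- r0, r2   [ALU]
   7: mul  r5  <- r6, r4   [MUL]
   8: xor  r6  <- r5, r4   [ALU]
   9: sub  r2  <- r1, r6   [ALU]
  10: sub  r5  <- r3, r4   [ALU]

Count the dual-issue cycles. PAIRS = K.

PAIRS = 4

[0] i0/i1  add/or  -- pair
[1] i2/i3  mul/sub  -- pair
[2] i4  blt  -- no-port BR/BR
[3] i5/i6  blt/xor  -- pair
[4] i7  mul  -- RAW r5
[5] i8  xor  -- RAW r6
[6] i9/i10  sub/sub  -- pair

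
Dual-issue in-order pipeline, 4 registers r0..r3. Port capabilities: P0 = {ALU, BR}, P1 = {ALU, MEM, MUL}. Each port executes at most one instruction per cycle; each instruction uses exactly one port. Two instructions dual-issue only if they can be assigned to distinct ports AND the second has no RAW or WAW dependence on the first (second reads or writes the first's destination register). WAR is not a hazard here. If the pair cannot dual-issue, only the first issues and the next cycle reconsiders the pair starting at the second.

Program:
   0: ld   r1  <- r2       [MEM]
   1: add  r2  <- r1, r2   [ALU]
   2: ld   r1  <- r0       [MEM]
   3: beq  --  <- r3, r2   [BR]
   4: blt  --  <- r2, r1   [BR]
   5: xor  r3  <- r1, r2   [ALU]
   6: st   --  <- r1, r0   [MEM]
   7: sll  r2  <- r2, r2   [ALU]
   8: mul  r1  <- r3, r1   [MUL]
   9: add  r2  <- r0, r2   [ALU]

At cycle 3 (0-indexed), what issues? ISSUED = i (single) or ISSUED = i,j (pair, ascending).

ISSUED = 4,5

  cy0 -> i0 (ld) RAW r1
  cy1 -> i1&i2 (add/ld) dual
  cy2 -> i3 (beq) no-port BR/BR
  cy3 -> i4&i5 (blt/xor) dual
  cy4 -> i6&i7 (st/sll) dual
  cy5 -> i8&i9 (mul/add) dual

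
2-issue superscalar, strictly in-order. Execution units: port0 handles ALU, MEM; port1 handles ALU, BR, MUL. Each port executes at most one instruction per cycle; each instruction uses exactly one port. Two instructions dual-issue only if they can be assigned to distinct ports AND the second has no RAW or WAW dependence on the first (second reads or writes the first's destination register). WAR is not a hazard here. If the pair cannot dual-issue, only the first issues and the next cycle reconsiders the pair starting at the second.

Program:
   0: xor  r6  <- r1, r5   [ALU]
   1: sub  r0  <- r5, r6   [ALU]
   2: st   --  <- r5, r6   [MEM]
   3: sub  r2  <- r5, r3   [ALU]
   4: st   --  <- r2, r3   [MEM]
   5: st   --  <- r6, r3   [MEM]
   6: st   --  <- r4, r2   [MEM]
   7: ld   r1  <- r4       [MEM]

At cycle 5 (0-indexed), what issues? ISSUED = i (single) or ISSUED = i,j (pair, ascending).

c0: i0 xor.ALU  RAW r6
c1: i1+i2 sub.ALU st.MEM  pair
c2: i3 sub.ALU  RAW r2
c3: i4 st.MEM  no-port MEM/MEM
c4: i5 st.MEM  no-port MEM/MEM
c5: i6 st.MEM  no-port MEM/MEM
c6: i7 ld.MEM  tail

ISSUED = 6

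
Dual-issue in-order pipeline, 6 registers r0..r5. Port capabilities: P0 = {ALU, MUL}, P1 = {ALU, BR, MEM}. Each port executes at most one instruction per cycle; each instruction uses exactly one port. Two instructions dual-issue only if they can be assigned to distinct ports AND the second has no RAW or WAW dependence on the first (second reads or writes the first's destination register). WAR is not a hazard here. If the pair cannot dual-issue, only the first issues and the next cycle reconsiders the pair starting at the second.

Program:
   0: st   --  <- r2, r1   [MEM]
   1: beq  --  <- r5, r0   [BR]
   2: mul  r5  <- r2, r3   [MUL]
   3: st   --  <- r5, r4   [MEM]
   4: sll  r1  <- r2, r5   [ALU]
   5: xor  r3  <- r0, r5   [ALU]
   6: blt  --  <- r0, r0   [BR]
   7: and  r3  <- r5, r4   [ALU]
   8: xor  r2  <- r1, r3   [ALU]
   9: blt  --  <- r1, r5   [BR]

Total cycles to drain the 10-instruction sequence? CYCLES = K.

  cy0 -> i0 (st.MEM) no-port MEM/BR
  cy1 -> i1+i2 (beq.BR/mul.MUL) pair
  cy2 -> i3+i4 (st.MEM/sll.ALU) pair
  cy3 -> i5+i6 (xor.ALU/blt.BR) pair
  cy4 -> i7 (and.ALU) RAW r3
  cy5 -> i8+i9 (xor.ALU/blt.BR) pair

CYCLES = 6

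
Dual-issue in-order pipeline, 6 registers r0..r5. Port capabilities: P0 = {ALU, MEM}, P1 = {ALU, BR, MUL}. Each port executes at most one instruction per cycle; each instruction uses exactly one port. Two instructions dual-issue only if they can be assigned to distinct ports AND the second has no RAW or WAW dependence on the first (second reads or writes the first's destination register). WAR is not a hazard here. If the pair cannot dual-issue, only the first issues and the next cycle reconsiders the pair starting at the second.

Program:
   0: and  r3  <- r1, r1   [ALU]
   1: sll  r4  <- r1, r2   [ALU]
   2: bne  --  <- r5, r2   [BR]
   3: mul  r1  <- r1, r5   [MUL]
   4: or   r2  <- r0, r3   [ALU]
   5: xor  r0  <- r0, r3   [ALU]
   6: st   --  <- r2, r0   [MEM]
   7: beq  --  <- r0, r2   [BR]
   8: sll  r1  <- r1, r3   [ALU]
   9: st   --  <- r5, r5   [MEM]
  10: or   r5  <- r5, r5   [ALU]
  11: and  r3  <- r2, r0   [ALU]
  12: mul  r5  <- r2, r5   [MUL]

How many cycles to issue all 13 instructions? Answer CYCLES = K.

[0] i0,i1  and;sll  -- pair
[1] i2  bne  -- no-port BR/MUL
[2] i3,i4  mul;or  -- pair
[3] i5  xor  -- RAW r0
[4] i6,i7  st;beq  -- pair
[5] i8,i9  sll;st  -- pair
[6] i10,i11  or;and  -- pair
[7] i12  mul  -- tail

CYCLES = 8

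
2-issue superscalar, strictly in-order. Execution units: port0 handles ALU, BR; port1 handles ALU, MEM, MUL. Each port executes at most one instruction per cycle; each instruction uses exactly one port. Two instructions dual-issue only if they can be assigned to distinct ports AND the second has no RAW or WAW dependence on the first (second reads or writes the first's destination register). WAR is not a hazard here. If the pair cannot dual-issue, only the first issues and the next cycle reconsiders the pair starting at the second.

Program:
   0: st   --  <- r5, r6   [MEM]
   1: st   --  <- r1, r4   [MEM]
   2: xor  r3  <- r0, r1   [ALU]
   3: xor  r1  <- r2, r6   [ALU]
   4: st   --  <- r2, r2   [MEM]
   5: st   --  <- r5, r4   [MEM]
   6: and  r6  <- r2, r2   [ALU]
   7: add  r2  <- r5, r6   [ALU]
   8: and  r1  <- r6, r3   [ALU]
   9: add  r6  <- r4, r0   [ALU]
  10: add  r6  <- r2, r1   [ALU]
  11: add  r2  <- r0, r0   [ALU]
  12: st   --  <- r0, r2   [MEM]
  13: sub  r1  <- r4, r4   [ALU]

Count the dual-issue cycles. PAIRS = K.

PAIRS = 6

#0 head=0: st i0 no-port MEM/MEM
#1 head=1: st xor i1,i2 pair
#2 head=3: xor st i3,i4 pair
#3 head=5: st and i5,i6 pair
#4 head=7: add and i7,i8 pair
#5 head=9: add i9 WAW r6
#6 head=10: add add i10,i11 pair
#7 head=12: st sub i12,i13 pair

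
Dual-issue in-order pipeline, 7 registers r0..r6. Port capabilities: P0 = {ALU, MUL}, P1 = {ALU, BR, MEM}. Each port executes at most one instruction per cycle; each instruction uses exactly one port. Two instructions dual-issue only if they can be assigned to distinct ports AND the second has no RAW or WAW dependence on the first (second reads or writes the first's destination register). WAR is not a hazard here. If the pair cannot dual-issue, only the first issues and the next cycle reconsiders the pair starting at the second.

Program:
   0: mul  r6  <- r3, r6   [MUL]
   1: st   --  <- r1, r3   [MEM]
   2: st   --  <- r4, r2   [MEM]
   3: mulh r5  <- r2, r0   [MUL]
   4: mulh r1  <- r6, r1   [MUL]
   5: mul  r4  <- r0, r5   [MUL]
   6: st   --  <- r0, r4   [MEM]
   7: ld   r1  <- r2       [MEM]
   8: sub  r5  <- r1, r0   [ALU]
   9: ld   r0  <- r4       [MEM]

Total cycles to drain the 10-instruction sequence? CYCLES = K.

CYCLES = 7

t=0 i0+i1:mul.MUL/st.MEM ; pair
t=1 i2+i3:st.MEM/mulh.MUL ; pair
t=2 i4:mulh.MUL ; no-port MUL/MUL
t=3 i5:mul.MUL ; RAW r4
t=4 i6:st.MEM ; no-port MEM/MEM
t=5 i7:ld.MEM ; RAW r1
t=6 i8+i9:sub.ALU/ld.MEM ; pair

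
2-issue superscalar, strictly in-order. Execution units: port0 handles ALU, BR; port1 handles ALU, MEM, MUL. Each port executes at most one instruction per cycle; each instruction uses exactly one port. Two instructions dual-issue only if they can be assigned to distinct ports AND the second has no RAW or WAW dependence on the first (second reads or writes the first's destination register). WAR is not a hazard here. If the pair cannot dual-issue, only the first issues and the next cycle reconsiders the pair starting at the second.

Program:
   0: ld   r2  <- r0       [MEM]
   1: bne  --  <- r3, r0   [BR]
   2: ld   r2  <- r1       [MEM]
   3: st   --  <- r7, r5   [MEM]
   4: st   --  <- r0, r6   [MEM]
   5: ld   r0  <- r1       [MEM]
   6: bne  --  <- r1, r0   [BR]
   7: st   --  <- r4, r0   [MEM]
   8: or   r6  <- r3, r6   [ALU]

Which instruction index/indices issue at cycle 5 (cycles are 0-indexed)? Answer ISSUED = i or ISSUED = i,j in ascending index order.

ISSUED = 6,7

[0] i0&i1  ld.MEM/bne.BR  -- pair
[1] i2  ld.MEM  -- no-port MEM/MEM
[2] i3  st.MEM  -- no-port MEM/MEM
[3] i4  st.MEM  -- no-port MEM/MEM
[4] i5  ld.MEM  -- RAW r0
[5] i6&i7  bne.BR/st.MEM  -- pair
[6] i8  or.ALU  -- tail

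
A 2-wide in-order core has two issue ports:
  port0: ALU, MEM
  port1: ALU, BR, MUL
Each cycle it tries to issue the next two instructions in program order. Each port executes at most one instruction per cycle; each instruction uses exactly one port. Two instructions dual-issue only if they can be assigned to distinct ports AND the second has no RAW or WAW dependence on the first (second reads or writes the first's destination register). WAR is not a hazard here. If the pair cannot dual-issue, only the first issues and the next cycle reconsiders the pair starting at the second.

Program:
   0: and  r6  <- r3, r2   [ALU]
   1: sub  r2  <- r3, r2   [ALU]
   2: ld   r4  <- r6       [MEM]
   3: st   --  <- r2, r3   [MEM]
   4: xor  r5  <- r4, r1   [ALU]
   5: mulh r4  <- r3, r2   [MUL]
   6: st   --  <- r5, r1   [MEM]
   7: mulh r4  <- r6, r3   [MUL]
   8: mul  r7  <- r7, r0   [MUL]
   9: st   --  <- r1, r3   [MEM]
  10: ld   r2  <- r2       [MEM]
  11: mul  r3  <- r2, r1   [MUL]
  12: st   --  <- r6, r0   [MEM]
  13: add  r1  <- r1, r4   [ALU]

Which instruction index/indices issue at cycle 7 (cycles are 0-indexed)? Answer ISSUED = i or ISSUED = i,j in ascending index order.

c0: i0,i1 and sub  pair
c1: i2 ld  no-port MEM/MEM
c2: i3,i4 st xor  pair
c3: i5,i6 mulh st  pair
c4: i7 mulh  no-port MUL/MUL
c5: i8,i9 mul st  pair
c6: i10 ld  RAW r2
c7: i11,i12 mul st  pair
c8: i13 add  tail

ISSUED = 11,12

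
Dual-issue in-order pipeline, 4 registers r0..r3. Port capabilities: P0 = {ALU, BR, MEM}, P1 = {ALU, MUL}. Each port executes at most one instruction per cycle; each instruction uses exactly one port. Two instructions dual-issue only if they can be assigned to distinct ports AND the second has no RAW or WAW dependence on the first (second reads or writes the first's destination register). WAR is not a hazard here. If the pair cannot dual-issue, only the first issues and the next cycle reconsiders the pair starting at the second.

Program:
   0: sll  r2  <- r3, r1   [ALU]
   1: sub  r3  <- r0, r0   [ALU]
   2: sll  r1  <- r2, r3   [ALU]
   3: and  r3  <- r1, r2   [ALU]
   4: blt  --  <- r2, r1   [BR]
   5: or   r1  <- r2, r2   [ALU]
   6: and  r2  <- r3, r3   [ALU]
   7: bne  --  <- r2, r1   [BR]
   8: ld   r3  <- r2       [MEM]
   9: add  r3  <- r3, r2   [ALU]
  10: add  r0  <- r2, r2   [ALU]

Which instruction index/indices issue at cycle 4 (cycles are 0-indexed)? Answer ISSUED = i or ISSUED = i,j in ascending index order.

ISSUED = 7

#0 head=0: sll/sub i0&i1 pair
#1 head=2: sll i2 RAW r1
#2 head=3: and/blt i3&i4 pair
#3 head=5: or/and i5&i6 pair
#4 head=7: bne i7 no-port BR/MEM
#5 head=8: ld i8 RAW+WAW r3
#6 head=9: add/add i9&i10 pair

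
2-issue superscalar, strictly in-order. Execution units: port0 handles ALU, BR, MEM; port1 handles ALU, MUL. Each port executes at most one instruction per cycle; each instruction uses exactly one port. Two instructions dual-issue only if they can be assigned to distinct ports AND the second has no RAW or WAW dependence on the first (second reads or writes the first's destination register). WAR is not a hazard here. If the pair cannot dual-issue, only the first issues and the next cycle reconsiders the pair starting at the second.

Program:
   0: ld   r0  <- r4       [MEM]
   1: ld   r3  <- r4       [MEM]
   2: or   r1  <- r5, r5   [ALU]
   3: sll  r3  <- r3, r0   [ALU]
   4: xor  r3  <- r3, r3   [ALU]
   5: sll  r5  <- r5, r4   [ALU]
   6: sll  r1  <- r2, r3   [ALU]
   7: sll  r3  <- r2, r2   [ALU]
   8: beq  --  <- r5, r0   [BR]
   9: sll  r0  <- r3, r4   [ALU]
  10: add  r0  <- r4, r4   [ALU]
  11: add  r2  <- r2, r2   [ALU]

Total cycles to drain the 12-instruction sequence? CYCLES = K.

t=0 i0:ld ; no-port MEM/MEM
t=1 i1,i2:ld or ; dual
t=2 i3:sll ; RAW+WAW r3
t=3 i4,i5:xor sll ; dual
t=4 i6,i7:sll sll ; dual
t=5 i8,i9:beq sll ; dual
t=6 i10,i11:add add ; dual

CYCLES = 7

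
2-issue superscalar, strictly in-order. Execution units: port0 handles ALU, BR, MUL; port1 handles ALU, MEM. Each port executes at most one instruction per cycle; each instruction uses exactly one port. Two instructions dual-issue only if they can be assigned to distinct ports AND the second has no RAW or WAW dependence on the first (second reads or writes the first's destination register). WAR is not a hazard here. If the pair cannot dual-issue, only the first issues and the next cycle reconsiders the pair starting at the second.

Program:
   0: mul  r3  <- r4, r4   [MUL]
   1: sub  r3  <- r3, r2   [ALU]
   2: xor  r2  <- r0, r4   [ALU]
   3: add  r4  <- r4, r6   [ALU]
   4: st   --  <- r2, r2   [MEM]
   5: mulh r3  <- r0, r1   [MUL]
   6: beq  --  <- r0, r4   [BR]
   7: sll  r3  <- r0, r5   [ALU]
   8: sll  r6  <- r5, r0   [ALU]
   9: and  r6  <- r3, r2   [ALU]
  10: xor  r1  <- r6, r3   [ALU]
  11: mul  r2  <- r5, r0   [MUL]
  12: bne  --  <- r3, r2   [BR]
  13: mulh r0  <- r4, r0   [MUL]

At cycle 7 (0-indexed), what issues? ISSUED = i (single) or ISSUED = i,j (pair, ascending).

ISSUED = 10,11

0. mul @i0  | RAW+WAW r3
1. sub;xor @i1,i2  | dual
2. add;st @i3,i4  | dual
3. mulh @i5  | no-port MUL/BR
4. beq;sll @i6,i7  | dual
5. sll @i8  | WAW r6
6. and @i9  | RAW r6
7. xor;mul @i10,i11  | dual
8. bne @i12  | no-port BR/MUL
9. mulh @i13  | tail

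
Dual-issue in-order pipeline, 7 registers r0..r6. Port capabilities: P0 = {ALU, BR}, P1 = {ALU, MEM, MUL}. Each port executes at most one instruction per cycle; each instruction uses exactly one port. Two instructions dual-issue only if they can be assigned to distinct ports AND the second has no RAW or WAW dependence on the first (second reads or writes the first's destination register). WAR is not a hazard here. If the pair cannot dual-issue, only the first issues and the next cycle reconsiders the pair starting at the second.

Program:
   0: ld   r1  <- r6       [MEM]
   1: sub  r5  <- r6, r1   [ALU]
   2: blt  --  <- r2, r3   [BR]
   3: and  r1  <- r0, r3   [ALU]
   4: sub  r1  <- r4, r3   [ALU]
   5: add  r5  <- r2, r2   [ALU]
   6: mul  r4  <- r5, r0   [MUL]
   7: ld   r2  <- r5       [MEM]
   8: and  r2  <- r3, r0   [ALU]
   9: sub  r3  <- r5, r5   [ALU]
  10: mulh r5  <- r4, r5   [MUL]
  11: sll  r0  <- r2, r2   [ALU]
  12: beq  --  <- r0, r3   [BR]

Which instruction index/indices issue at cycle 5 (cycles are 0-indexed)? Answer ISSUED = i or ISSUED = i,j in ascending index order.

ISSUED = 7

c0: i0 ld.MEM  RAW r1
c1: i1+i2 sub.ALU/blt.BR  dual
c2: i3 and.ALU  WAW r1
c3: i4+i5 sub.ALU/add.ALU  dual
c4: i6 mul.MUL  no-port MUL/MEM
c5: i7 ld.MEM  WAW r2
c6: i8+i9 and.ALU/sub.ALU  dual
c7: i10+i11 mulh.MUL/sll.ALU  dual
c8: i12 beq.BR  tail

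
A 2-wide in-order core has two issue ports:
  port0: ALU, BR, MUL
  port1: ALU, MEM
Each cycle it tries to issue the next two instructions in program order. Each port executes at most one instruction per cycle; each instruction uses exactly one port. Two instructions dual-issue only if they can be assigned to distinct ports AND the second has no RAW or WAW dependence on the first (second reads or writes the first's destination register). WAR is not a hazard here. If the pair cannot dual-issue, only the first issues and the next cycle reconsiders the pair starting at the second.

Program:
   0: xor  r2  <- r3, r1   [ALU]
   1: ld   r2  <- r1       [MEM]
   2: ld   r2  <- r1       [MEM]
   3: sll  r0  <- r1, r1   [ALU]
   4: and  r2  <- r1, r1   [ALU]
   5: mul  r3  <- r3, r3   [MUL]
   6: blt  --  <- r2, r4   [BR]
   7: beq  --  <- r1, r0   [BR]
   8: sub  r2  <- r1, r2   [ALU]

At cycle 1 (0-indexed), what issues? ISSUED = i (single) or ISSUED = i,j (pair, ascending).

ISSUED = 1

  cy0 -> i0 (xor) WAW r2
  cy1 -> i1 (ld) no-port MEM/MEM
  cy2 -> i2/i3 (ld/sll) pair
  cy3 -> i4/i5 (and/mul) pair
  cy4 -> i6 (blt) no-port BR/BR
  cy5 -> i7/i8 (beq/sub) pair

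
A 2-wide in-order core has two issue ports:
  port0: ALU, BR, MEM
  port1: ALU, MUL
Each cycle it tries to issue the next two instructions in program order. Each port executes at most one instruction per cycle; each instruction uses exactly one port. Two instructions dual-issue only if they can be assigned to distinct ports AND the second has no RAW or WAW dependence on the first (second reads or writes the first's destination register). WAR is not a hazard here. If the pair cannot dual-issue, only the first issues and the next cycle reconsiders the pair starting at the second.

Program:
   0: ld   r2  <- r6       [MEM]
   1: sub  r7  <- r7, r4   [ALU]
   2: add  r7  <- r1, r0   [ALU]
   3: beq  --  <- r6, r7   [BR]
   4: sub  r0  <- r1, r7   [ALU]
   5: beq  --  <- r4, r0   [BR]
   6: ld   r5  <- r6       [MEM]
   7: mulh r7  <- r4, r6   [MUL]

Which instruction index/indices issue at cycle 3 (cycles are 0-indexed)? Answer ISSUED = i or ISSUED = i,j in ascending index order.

ISSUED = 5

c0: i0/i1 ld.MEM;sub.ALU  dual
c1: i2 add.ALU  RAW r7
c2: i3/i4 beq.BR;sub.ALU  dual
c3: i5 beq.BR  no-port BR/MEM
c4: i6/i7 ld.MEM;mulh.MUL  dual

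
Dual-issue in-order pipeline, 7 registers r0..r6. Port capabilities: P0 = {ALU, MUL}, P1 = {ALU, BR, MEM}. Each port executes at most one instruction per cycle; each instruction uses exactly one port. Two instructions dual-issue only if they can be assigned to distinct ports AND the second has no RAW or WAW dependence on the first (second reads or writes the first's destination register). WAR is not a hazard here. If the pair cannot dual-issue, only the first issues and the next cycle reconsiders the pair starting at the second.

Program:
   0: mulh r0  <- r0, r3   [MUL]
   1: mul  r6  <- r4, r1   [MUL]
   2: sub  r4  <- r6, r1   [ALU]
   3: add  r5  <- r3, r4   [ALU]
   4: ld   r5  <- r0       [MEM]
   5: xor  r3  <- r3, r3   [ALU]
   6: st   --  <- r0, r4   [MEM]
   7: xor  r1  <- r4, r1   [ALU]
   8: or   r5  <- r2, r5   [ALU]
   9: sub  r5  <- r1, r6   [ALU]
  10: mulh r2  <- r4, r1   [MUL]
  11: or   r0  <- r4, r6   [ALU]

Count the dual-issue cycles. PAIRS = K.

PAIRS = 3

  cy0 -> i0 (mulh.MUL) no-port MUL/MUL
  cy1 -> i1 (mul.MUL) RAW r6
  cy2 -> i2 (sub.ALU) RAW r4
  cy3 -> i3 (add.ALU) WAW r5
  cy4 -> i4&i5 (ld.MEM xor.ALU) dual
  cy5 -> i6&i7 (st.MEM xor.ALU) dual
  cy6 -> i8 (or.ALU) WAW r5
  cy7 -> i9&i10 (sub.ALU mulh.MUL) dual
  cy8 -> i11 (or.ALU) tail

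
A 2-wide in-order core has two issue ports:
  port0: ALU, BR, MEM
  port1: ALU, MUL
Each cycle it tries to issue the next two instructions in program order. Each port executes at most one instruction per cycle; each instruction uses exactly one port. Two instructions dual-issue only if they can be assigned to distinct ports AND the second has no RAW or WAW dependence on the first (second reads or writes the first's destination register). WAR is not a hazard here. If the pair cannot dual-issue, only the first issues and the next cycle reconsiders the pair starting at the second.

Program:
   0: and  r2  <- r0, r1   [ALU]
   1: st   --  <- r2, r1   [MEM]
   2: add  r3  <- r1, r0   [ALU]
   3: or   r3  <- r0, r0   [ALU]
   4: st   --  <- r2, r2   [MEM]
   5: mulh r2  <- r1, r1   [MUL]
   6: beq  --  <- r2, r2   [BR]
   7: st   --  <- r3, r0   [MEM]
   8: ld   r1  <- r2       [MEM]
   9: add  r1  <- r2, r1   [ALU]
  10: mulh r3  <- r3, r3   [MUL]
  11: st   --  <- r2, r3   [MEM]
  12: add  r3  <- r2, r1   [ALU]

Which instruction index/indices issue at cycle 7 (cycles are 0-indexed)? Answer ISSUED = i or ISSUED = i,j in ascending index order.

  cy0 -> i0 (and) RAW r2
  cy1 -> i1&i2 (st+add) pair
  cy2 -> i3&i4 (or+st) pair
  cy3 -> i5 (mulh) RAW r2
  cy4 -> i6 (beq) no-port BR/MEM
  cy5 -> i7 (st) no-port MEM/MEM
  cy6 -> i8 (ld) RAW+WAW r1
  cy7 -> i9&i10 (add+mulh) pair
  cy8 -> i11&i12 (st+add) pair

ISSUED = 9,10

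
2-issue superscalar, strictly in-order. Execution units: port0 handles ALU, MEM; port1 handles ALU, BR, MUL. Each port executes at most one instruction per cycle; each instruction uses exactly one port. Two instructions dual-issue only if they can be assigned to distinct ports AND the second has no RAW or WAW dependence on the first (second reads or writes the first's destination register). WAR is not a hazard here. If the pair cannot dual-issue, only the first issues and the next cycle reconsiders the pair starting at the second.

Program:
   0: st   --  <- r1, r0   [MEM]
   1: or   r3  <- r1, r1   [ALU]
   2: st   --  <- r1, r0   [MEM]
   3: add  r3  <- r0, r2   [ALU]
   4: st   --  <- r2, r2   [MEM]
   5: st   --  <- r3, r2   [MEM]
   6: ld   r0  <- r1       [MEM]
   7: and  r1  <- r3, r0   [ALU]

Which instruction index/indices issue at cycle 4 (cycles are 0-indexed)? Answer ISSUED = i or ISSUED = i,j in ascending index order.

0. st+or @i0+i1  | pair
1. st+add @i2+i3  | pair
2. st @i4  | no-port MEM/MEM
3. st @i5  | no-port MEM/MEM
4. ld @i6  | RAW r0
5. and @i7  | tail

ISSUED = 6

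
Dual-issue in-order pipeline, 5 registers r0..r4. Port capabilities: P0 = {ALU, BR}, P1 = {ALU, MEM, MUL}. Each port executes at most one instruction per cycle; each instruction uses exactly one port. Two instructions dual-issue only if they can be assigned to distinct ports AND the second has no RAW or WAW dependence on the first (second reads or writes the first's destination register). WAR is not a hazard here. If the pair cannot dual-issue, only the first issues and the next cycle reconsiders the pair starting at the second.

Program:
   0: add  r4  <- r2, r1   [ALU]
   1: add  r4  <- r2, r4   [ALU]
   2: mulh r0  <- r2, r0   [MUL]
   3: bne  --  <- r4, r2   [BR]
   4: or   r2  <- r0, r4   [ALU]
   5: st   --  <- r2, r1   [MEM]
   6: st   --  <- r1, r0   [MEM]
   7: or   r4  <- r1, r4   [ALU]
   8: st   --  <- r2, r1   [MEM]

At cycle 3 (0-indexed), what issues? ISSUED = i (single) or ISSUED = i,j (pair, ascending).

  cy0 -> i0 (add.ALU) RAW+WAW r4
  cy1 -> i1/i2 (add.ALU+mulh.MUL) 2-wide
  cy2 -> i3/i4 (bne.BR+or.ALU) 2-wide
  cy3 -> i5 (st.MEM) no-port MEM/MEM
  cy4 -> i6/i7 (st.MEM+or.ALU) 2-wide
  cy5 -> i8 (st.MEM) tail

ISSUED = 5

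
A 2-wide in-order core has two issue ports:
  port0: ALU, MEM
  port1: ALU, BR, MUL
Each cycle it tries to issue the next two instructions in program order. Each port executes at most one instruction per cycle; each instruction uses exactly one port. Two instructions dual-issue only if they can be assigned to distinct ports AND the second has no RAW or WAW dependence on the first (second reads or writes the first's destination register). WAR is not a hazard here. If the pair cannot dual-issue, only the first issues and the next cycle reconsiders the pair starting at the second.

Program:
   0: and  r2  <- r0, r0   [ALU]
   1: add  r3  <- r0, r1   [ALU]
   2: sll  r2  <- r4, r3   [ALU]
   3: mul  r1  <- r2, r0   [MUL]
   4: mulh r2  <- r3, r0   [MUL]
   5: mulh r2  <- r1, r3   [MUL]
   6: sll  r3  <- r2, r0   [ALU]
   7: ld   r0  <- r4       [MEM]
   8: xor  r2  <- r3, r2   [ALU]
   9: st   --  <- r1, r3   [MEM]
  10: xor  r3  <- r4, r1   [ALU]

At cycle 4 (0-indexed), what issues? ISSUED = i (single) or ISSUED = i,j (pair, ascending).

ISSUED = 5

c0: i0/i1 and.ALU/add.ALU  2-wide
c1: i2 sll.ALU  RAW r2
c2: i3 mul.MUL  no-port MUL/MUL
c3: i4 mulh.MUL  no-port MUL/MUL
c4: i5 mulh.MUL  RAW r2
c5: i6/i7 sll.ALU/ld.MEM  2-wide
c6: i8/i9 xor.ALU/st.MEM  2-wide
c7: i10 xor.ALU  tail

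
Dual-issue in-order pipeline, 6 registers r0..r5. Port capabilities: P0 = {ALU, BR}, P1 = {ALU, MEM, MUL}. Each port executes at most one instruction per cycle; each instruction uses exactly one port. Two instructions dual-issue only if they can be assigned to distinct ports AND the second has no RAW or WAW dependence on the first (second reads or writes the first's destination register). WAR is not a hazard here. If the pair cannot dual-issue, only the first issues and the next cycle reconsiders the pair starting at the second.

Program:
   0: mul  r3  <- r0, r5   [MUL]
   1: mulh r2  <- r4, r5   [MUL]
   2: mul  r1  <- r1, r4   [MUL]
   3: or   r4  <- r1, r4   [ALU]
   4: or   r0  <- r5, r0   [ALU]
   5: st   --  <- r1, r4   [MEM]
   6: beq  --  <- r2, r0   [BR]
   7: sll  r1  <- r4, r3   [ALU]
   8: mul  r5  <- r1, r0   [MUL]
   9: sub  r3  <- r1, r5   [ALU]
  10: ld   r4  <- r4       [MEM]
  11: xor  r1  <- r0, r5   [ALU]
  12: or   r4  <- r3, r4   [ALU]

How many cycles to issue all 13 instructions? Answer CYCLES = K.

0. mul @i0  | no-port MUL/MUL
1. mulh @i1  | no-port MUL/MUL
2. mul @i2  | RAW r1
3. or/or @i3,i4  | dual
4. st/beq @i5,i6  | dual
5. sll @i7  | RAW r1
6. mul @i8  | RAW r5
7. sub/ld @i9,i10  | dual
8. xor/or @i11,i12  | dual

CYCLES = 9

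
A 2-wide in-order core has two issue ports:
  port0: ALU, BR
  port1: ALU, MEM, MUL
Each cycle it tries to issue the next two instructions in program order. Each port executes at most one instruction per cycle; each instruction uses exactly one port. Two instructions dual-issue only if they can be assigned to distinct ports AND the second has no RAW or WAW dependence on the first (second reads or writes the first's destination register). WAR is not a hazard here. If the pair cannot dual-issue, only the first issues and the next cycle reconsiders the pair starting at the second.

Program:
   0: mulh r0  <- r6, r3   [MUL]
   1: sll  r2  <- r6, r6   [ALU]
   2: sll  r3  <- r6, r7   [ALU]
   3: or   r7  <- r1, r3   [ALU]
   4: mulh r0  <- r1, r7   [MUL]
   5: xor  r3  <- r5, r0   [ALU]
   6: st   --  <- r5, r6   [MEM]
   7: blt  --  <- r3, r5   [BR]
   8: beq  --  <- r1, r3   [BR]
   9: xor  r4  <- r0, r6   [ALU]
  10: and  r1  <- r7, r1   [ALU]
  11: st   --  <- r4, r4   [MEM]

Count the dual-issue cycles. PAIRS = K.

#0 head=0: mulh.MUL/sll.ALU i0,i1 pair
#1 head=2: sll.ALU i2 RAW r3
#2 head=3: or.ALU i3 RAW r7
#3 head=4: mulh.MUL i4 RAW r0
#4 head=5: xor.ALU/st.MEM i5,i6 pair
#5 head=7: blt.BR i7 no-port BR/BR
#6 head=8: beq.BR/xor.ALU i8,i9 pair
#7 head=10: and.ALU/st.MEM i10,i11 pair

PAIRS = 4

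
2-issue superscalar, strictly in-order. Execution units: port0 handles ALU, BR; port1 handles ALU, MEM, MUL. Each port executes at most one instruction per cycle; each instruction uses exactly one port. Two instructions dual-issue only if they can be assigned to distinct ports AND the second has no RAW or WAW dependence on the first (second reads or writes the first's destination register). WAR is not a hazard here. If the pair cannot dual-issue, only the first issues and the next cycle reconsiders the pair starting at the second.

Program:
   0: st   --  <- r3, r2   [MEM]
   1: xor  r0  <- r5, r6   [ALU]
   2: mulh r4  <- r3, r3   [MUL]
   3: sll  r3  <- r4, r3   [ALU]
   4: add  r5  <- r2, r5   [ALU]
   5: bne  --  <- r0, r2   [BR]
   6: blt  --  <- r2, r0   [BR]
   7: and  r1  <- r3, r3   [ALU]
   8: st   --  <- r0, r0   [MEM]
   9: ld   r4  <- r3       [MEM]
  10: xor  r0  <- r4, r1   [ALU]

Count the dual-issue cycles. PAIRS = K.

[0] i0&i1  st/xor  -- pair
[1] i2  mulh  -- RAW r4
[2] i3&i4  sll/add  -- pair
[3] i5  bne  -- no-port BR/BR
[4] i6&i7  blt/and  -- pair
[5] i8  st  -- no-port MEM/MEM
[6] i9  ld  -- RAW r4
[7] i10  xor  -- tail

PAIRS = 3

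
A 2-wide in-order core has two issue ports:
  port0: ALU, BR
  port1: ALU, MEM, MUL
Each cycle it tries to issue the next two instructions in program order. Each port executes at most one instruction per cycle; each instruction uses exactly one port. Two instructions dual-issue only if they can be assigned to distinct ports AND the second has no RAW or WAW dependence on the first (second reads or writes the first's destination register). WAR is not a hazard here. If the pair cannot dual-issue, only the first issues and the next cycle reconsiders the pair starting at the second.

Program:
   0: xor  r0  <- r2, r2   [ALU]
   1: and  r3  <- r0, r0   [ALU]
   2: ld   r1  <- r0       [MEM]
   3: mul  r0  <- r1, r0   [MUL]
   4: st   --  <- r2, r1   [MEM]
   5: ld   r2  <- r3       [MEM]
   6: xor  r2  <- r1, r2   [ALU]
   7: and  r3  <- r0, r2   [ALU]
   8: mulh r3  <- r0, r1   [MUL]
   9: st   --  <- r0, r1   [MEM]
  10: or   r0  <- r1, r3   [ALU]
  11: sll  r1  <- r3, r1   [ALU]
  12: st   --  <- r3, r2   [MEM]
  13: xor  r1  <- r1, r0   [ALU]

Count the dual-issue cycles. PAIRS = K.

c0: i0 xor.ALU  RAW r0
c1: i1,i2 and.ALU;ld.MEM  dual
c2: i3 mul.MUL  no-port MUL/MEM
c3: i4 st.MEM  no-port MEM/MEM
c4: i5 ld.MEM  RAW+WAW r2
c5: i6 xor.ALU  RAW r2
c6: i7 and.ALU  WAW r3
c7: i8 mulh.MUL  no-port MUL/MEM
c8: i9,i10 st.MEM;or.ALU  dual
c9: i11,i12 sll.ALU;st.MEM  dual
c10: i13 xor.ALU  tail

PAIRS = 3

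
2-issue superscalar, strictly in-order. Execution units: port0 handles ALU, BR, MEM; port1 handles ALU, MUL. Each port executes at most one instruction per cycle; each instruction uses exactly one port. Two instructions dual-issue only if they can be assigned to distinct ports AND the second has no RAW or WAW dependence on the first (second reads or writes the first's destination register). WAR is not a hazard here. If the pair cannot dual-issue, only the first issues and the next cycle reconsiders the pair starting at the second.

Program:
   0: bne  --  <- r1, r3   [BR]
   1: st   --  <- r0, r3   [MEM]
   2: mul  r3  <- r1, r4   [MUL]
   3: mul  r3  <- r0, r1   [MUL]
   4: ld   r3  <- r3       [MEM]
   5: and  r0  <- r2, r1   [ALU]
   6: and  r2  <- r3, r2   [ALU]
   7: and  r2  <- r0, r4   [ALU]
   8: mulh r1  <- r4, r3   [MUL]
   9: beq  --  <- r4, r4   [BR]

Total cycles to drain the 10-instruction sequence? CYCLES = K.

CYCLES = 7

[0] i0  bne.BR  -- no-port BR/MEM
[1] i1/i2  st.MEM;mul.MUL  -- 2-wide
[2] i3  mul.MUL  -- RAW+WAW r3
[3] i4/i5  ld.MEM;and.ALU  -- 2-wide
[4] i6  and.ALU  -- WAW r2
[5] i7/i8  and.ALU;mulh.MUL  -- 2-wide
[6] i9  beq.BR  -- tail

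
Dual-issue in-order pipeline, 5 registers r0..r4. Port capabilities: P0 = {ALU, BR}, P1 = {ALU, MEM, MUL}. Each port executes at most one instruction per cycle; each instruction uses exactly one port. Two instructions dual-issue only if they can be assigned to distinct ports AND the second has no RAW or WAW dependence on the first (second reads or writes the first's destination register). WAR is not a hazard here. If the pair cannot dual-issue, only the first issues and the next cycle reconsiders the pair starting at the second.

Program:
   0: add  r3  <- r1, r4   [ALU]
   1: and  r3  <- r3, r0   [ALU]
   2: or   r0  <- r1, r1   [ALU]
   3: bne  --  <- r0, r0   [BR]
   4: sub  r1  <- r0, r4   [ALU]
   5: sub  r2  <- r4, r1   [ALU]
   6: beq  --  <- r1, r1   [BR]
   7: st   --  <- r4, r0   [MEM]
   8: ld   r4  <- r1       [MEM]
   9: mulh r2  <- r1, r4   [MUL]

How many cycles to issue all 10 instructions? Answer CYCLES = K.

#0 head=0: add.ALU i0 RAW+WAW r3
#1 head=1: and.ALU or.ALU i1+i2 dual
#2 head=3: bne.BR sub.ALU i3+i4 dual
#3 head=5: sub.ALU beq.BR i5+i6 dual
#4 head=7: st.MEM i7 no-port MEM/MEM
#5 head=8: ld.MEM i8 no-port MEM/MUL
#6 head=9: mulh.MUL i9 tail

CYCLES = 7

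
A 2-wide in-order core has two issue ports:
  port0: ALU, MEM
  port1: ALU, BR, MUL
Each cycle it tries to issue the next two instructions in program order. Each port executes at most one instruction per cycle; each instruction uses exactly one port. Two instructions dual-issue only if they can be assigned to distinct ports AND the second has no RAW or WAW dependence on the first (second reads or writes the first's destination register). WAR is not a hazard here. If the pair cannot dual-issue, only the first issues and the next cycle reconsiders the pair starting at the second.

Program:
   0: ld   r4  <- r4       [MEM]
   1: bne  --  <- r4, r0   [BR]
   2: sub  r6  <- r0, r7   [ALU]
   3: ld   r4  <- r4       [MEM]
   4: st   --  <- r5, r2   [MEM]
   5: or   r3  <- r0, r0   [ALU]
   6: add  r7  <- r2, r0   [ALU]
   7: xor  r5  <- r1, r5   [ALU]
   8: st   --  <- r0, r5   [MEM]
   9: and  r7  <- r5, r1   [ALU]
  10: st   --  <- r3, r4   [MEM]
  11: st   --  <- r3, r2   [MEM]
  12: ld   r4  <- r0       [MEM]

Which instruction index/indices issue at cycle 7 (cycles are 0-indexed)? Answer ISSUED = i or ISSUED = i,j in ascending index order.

0. ld.MEM @i0  | RAW r4
1. bne.BR sub.ALU @i1&i2  | dual
2. ld.MEM @i3  | no-port MEM/MEM
3. st.MEM or.ALU @i4&i5  | dual
4. add.ALU xor.ALU @i6&i7  | dual
5. st.MEM and.ALU @i8&i9  | dual
6. st.MEM @i10  | no-port MEM/MEM
7. st.MEM @i11  | no-port MEM/MEM
8. ld.MEM @i12  | tail

ISSUED = 11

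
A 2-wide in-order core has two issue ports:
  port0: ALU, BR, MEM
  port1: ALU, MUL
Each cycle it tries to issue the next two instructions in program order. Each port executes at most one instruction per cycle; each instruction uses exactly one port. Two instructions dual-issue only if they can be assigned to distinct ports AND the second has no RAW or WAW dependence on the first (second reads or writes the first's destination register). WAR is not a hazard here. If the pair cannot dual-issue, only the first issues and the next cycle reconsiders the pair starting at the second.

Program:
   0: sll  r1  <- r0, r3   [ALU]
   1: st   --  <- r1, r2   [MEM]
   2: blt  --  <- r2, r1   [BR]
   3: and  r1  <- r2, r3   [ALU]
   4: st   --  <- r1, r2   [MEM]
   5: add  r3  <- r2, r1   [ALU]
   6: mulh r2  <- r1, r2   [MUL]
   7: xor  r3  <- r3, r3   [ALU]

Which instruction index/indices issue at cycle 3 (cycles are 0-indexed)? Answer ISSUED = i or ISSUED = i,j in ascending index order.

ISSUED = 4,5

#0 head=0: sll i0 RAW r1
#1 head=1: st i1 no-port MEM/BR
#2 head=2: blt;and i2+i3 pair
#3 head=4: st;add i4+i5 pair
#4 head=6: mulh;xor i6+i7 pair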